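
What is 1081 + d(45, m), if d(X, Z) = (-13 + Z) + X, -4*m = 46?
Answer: 2203/2 ≈ 1101.5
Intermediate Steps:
m = -23/2 (m = -¼*46 = -23/2 ≈ -11.500)
d(X, Z) = -13 + X + Z
1081 + d(45, m) = 1081 + (-13 + 45 - 23/2) = 1081 + 41/2 = 2203/2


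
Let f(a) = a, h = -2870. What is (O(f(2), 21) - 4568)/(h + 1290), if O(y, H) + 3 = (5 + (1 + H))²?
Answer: 1921/790 ≈ 2.4316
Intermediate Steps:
O(y, H) = -3 + (6 + H)² (O(y, H) = -3 + (5 + (1 + H))² = -3 + (6 + H)²)
(O(f(2), 21) - 4568)/(h + 1290) = ((-3 + (6 + 21)²) - 4568)/(-2870 + 1290) = ((-3 + 27²) - 4568)/(-1580) = ((-3 + 729) - 4568)*(-1/1580) = (726 - 4568)*(-1/1580) = -3842*(-1/1580) = 1921/790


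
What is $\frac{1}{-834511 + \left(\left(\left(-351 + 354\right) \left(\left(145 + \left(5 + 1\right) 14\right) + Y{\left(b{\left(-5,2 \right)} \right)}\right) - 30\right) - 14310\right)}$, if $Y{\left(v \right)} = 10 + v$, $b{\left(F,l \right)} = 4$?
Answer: $- \frac{1}{848122} \approx -1.1791 \cdot 10^{-6}$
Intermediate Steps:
$\frac{1}{-834511 + \left(\left(\left(-351 + 354\right) \left(\left(145 + \left(5 + 1\right) 14\right) + Y{\left(b{\left(-5,2 \right)} \right)}\right) - 30\right) - 14310\right)} = \frac{1}{-834511 - \left(14340 - \left(-351 + 354\right) \left(\left(145 + \left(5 + 1\right) 14\right) + \left(10 + 4\right)\right)\right)} = \frac{1}{-834511 - \left(14340 - 3 \left(\left(145 + 6 \cdot 14\right) + 14\right)\right)} = \frac{1}{-834511 - \left(14340 - 3 \left(\left(145 + 84\right) + 14\right)\right)} = \frac{1}{-834511 - \left(14340 - 3 \left(229 + 14\right)\right)} = \frac{1}{-834511 + \left(\left(3 \cdot 243 - 30\right) - 14310\right)} = \frac{1}{-834511 + \left(\left(729 - 30\right) - 14310\right)} = \frac{1}{-834511 + \left(699 - 14310\right)} = \frac{1}{-834511 - 13611} = \frac{1}{-848122} = - \frac{1}{848122}$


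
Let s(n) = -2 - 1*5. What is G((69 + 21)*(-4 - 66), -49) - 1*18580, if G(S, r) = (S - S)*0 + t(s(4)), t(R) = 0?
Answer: -18580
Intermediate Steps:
s(n) = -7 (s(n) = -2 - 5 = -7)
G(S, r) = 0 (G(S, r) = (S - S)*0 + 0 = 0*0 + 0 = 0 + 0 = 0)
G((69 + 21)*(-4 - 66), -49) - 1*18580 = 0 - 1*18580 = 0 - 18580 = -18580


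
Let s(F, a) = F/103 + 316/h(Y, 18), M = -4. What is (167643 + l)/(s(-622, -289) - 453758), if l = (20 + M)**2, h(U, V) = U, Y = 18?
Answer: -155642373/420622990 ≈ -0.37003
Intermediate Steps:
l = 256 (l = (20 - 4)**2 = 16**2 = 256)
s(F, a) = 158/9 + F/103 (s(F, a) = F/103 + 316/18 = F*(1/103) + 316*(1/18) = F/103 + 158/9 = 158/9 + F/103)
(167643 + l)/(s(-622, -289) - 453758) = (167643 + 256)/((158/9 + (1/103)*(-622)) - 453758) = 167899/((158/9 - 622/103) - 453758) = 167899/(10676/927 - 453758) = 167899/(-420622990/927) = 167899*(-927/420622990) = -155642373/420622990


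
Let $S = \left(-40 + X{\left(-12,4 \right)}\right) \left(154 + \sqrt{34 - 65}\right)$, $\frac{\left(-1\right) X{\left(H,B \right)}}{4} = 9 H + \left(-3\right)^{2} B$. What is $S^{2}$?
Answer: $1456722240 + 18943232 i \sqrt{31} \approx 1.4567 \cdot 10^{9} + 1.0547 \cdot 10^{8} i$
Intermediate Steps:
$X{\left(H,B \right)} = - 36 B - 36 H$ ($X{\left(H,B \right)} = - 4 \left(9 H + \left(-3\right)^{2} B\right) = - 4 \left(9 H + 9 B\right) = - 4 \left(9 B + 9 H\right) = - 36 B - 36 H$)
$S = 38192 + 248 i \sqrt{31}$ ($S = \left(-40 - -288\right) \left(154 + \sqrt{34 - 65}\right) = \left(-40 + \left(-144 + 432\right)\right) \left(154 + \sqrt{-31}\right) = \left(-40 + 288\right) \left(154 + i \sqrt{31}\right) = 248 \left(154 + i \sqrt{31}\right) = 38192 + 248 i \sqrt{31} \approx 38192.0 + 1380.8 i$)
$S^{2} = \left(38192 + 248 i \sqrt{31}\right)^{2}$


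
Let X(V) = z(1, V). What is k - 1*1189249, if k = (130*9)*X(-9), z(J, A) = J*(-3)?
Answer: -1192759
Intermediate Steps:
z(J, A) = -3*J
X(V) = -3 (X(V) = -3*1 = -3)
k = -3510 (k = (130*9)*(-3) = 1170*(-3) = -3510)
k - 1*1189249 = -3510 - 1*1189249 = -3510 - 1189249 = -1192759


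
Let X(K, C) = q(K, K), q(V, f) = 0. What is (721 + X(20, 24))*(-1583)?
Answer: -1141343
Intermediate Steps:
X(K, C) = 0
(721 + X(20, 24))*(-1583) = (721 + 0)*(-1583) = 721*(-1583) = -1141343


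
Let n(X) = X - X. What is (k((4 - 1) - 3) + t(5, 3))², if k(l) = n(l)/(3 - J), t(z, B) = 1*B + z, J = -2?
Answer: 64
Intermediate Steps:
n(X) = 0
t(z, B) = B + z
k(l) = 0 (k(l) = 0/(3 - 1*(-2)) = 0/(3 + 2) = 0/5 = 0*(⅕) = 0)
(k((4 - 1) - 3) + t(5, 3))² = (0 + (3 + 5))² = (0 + 8)² = 8² = 64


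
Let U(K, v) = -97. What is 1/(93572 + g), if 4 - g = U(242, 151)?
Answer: 1/93673 ≈ 1.0675e-5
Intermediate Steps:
g = 101 (g = 4 - 1*(-97) = 4 + 97 = 101)
1/(93572 + g) = 1/(93572 + 101) = 1/93673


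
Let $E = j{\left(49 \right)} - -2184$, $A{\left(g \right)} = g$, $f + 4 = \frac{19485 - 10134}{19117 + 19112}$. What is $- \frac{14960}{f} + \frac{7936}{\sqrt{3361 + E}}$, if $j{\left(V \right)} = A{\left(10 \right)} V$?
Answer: $\frac{2242768}{563} + \frac{7936 \sqrt{6035}}{6035} \approx 4085.8$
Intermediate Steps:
$f = - \frac{47855}{12743}$ ($f = -4 + \frac{19485 - 10134}{19117 + 19112} = -4 + \frac{9351}{38229} = -4 + 9351 \cdot \frac{1}{38229} = -4 + \frac{3117}{12743} = - \frac{47855}{12743} \approx -3.7554$)
$j{\left(V \right)} = 10 V$
$E = 2674$ ($E = 10 \cdot 49 - -2184 = 490 + 2184 = 2674$)
$- \frac{14960}{f} + \frac{7936}{\sqrt{3361 + E}} = - \frac{14960}{- \frac{47855}{12743}} + \frac{7936}{\sqrt{3361 + 2674}} = \left(-14960\right) \left(- \frac{12743}{47855}\right) + \frac{7936}{\sqrt{6035}} = \frac{2242768}{563} + 7936 \frac{\sqrt{6035}}{6035} = \frac{2242768}{563} + \frac{7936 \sqrt{6035}}{6035}$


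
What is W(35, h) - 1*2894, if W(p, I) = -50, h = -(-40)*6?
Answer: -2944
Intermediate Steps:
h = 240 (h = -8*(-30) = 240)
W(35, h) - 1*2894 = -50 - 1*2894 = -50 - 2894 = -2944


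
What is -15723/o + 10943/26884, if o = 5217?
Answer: -2592961/994708 ≈ -2.6068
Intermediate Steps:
-15723/o + 10943/26884 = -15723/5217 + 10943/26884 = -15723*1/5217 + 10943*(1/26884) = -5241/1739 + 10943/26884 = -2592961/994708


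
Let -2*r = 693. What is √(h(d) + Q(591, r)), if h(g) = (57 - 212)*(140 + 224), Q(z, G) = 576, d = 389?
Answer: 2*I*√13961 ≈ 236.31*I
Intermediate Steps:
r = -693/2 (r = -½*693 = -693/2 ≈ -346.50)
h(g) = -56420 (h(g) = -155*364 = -56420)
√(h(d) + Q(591, r)) = √(-56420 + 576) = √(-55844) = 2*I*√13961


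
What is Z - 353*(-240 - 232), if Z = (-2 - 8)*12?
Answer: 166496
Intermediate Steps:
Z = -120 (Z = -10*12 = -120)
Z - 353*(-240 - 232) = -120 - 353*(-240 - 232) = -120 - 353*(-472) = -120 + 166616 = 166496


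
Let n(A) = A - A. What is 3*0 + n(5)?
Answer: 0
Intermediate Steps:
n(A) = 0
3*0 + n(5) = 3*0 + 0 = 0 + 0 = 0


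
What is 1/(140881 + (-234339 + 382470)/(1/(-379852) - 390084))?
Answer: 148174187569/20874871451051677 ≈ 7.0982e-6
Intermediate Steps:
1/(140881 + (-234339 + 382470)/(1/(-379852) - 390084)) = 1/(140881 + 148131/(-1/379852 - 390084)) = 1/(140881 + 148131/(-148174187569/379852)) = 1/(140881 + 148131*(-379852/148174187569)) = 1/(140881 - 56267856612/148174187569) = 1/(20874871451051677/148174187569) = 148174187569/20874871451051677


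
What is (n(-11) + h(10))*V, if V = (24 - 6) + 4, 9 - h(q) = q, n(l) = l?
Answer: -264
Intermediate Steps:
h(q) = 9 - q
V = 22 (V = 18 + 4 = 22)
(n(-11) + h(10))*V = (-11 + (9 - 1*10))*22 = (-11 + (9 - 10))*22 = (-11 - 1)*22 = -12*22 = -264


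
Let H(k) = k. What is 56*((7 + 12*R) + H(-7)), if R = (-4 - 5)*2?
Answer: -12096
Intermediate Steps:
R = -18 (R = -9*2 = -18)
56*((7 + 12*R) + H(-7)) = 56*((7 + 12*(-18)) - 7) = 56*((7 - 216) - 7) = 56*(-209 - 7) = 56*(-216) = -12096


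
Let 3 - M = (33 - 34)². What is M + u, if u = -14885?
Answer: -14883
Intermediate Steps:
M = 2 (M = 3 - (33 - 34)² = 3 - 1*(-1)² = 3 - 1*1 = 3 - 1 = 2)
M + u = 2 - 14885 = -14883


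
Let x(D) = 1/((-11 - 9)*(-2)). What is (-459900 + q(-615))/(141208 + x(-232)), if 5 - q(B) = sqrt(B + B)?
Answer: -18395800/5648321 - 40*I*sqrt(1230)/5648321 ≈ -3.2569 - 0.00024837*I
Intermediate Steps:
x(D) = 1/40 (x(D) = 1/(-20*(-2)) = 1/40)
q(B) = 5 - sqrt(2)*sqrt(B) (q(B) = 5 - sqrt(B + B) = 5 - sqrt(2*B) = 5 - sqrt(2)*sqrt(B))
(-459900 + q(-615))/(141208 + x(-232)) = (-459900 + (5 - sqrt(2)*sqrt(-615)))/(141208 + 1/40) = (-459900 + (5 - sqrt(2)*I*sqrt(615)))/(5648321/40) = (-459900 + (5 - I*sqrt(1230)))*(40/5648321) = (-459895 - I*sqrt(1230))*(40/5648321) = -18395800/5648321 - 40*I*sqrt(1230)/5648321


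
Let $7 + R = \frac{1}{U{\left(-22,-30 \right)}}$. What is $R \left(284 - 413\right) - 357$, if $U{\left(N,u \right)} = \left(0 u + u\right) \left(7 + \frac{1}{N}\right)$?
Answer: $\frac{418163}{765} \approx 546.62$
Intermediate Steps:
$U{\left(N,u \right)} = u \left(7 + \frac{1}{N}\right)$ ($U{\left(N,u \right)} = \left(0 + u\right) \left(7 + \frac{1}{N}\right) = u \left(7 + \frac{1}{N}\right)$)
$R = - \frac{16076}{2295}$ ($R = -7 + \frac{1}{7 \left(-30\right) - \frac{30}{-22}} = -7 + \frac{1}{-210 - - \frac{15}{11}} = -7 + \frac{1}{-210 + \frac{15}{11}} = -7 + \frac{1}{- \frac{2295}{11}} = -7 - \frac{11}{2295} = - \frac{16076}{2295} \approx -7.0048$)
$R \left(284 - 413\right) - 357 = - \frac{16076 \left(284 - 413\right)}{2295} - 357 = \left(- \frac{16076}{2295}\right) \left(-129\right) - 357 = \frac{691268}{765} - 357 = \frac{418163}{765}$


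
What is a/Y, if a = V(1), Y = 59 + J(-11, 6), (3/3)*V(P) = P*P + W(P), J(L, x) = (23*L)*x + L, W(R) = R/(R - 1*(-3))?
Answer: -1/1176 ≈ -0.00085034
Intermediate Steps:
W(R) = R/(3 + R) (W(R) = R/(R + 3) = R/(3 + R))
J(L, x) = L + 23*L*x (J(L, x) = 23*L*x + L = L + 23*L*x)
V(P) = P² + P/(3 + P) (V(P) = P*P + P/(3 + P) = P² + P/(3 + P))
Y = -1470 (Y = 59 - 11*(1 + 23*6) = 59 - 11*(1 + 138) = 59 - 11*139 = 59 - 1529 = -1470)
a = 5/4 (a = 1*(1 + 1*(3 + 1))/(3 + 1) = 1*(1 + 1*4)/4 = 1*(¼)*(1 + 4) = 1*(¼)*5 = 5/4 ≈ 1.2500)
a/Y = (5/4)/(-1470) = (5/4)*(-1/1470) = -1/1176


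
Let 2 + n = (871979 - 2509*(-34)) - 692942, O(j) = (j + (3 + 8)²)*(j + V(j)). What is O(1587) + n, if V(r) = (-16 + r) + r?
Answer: 8368801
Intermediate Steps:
V(r) = -16 + 2*r
O(j) = (-16 + 3*j)*(121 + j) (O(j) = (j + (3 + 8)²)*(j + (-16 + 2*j)) = (j + 11²)*(-16 + 3*j) = (j + 121)*(-16 + 3*j) = (121 + j)*(-16 + 3*j) = (-16 + 3*j)*(121 + j))
n = 264341 (n = -2 + ((871979 - 2509*(-34)) - 692942) = -2 + ((871979 + 85306) - 692942) = -2 + (957285 - 692942) = -2 + 264343 = 264341)
O(1587) + n = (-1936 + 3*1587² + 347*1587) + 264341 = (-1936 + 3*2518569 + 550689) + 264341 = (-1936 + 7555707 + 550689) + 264341 = 8104460 + 264341 = 8368801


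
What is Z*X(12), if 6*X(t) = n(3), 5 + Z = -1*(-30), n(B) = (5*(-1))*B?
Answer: -125/2 ≈ -62.500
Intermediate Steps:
n(B) = -5*B
Z = 25 (Z = -5 - 1*(-30) = -5 + 30 = 25)
X(t) = -5/2 (X(t) = (-5*3)/6 = (⅙)*(-15) = -5/2)
Z*X(12) = 25*(-5/2) = -125/2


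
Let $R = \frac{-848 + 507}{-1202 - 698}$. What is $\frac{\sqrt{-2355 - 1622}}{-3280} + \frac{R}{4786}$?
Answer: $\frac{341}{9093400} - \frac{i \sqrt{3977}}{3280} \approx 3.75 \cdot 10^{-5} - 0.019227 i$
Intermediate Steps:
$R = \frac{341}{1900}$ ($R = - \frac{341}{-1900} = \left(-341\right) \left(- \frac{1}{1900}\right) = \frac{341}{1900} \approx 0.17947$)
$\frac{\sqrt{-2355 - 1622}}{-3280} + \frac{R}{4786} = \frac{\sqrt{-2355 - 1622}}{-3280} + \frac{341}{1900 \cdot 4786} = \sqrt{-2355 - 1622} \left(- \frac{1}{3280}\right) + \frac{341}{1900} \cdot \frac{1}{4786} = \sqrt{-2355 - 1622} \left(- \frac{1}{3280}\right) + \frac{341}{9093400} = \sqrt{-3977} \left(- \frac{1}{3280}\right) + \frac{341}{9093400} = i \sqrt{3977} \left(- \frac{1}{3280}\right) + \frac{341}{9093400} = - \frac{i \sqrt{3977}}{3280} + \frac{341}{9093400} = \frac{341}{9093400} - \frac{i \sqrt{3977}}{3280}$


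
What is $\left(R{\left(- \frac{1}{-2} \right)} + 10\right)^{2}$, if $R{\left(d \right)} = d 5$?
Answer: $\frac{625}{4} \approx 156.25$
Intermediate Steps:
$R{\left(d \right)} = 5 d$
$\left(R{\left(- \frac{1}{-2} \right)} + 10\right)^{2} = \left(5 \left(- \frac{1}{-2}\right) + 10\right)^{2} = \left(5 \left(\left(-1\right) \left(- \frac{1}{2}\right)\right) + 10\right)^{2} = \left(5 \cdot \frac{1}{2} + 10\right)^{2} = \left(\frac{5}{2} + 10\right)^{2} = \left(\frac{25}{2}\right)^{2} = \frac{625}{4}$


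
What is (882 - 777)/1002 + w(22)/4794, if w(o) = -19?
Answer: 40361/400299 ≈ 0.10083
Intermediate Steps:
(882 - 777)/1002 + w(22)/4794 = (882 - 777)/1002 - 19/4794 = 105*(1/1002) - 19*1/4794 = 35/334 - 19/4794 = 40361/400299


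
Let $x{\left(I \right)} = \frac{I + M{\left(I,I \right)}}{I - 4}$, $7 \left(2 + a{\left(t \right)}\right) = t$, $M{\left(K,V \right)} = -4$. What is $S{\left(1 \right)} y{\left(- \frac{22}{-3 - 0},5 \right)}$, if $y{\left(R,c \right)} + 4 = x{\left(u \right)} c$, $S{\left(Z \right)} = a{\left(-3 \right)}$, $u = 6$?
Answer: $- \frac{17}{7} \approx -2.4286$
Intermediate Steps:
$a{\left(t \right)} = -2 + \frac{t}{7}$
$x{\left(I \right)} = 1$ ($x{\left(I \right)} = \frac{I - 4}{I - 4} = \frac{-4 + I}{-4 + I} = 1$)
$S{\left(Z \right)} = - \frac{17}{7}$ ($S{\left(Z \right)} = -2 + \frac{1}{7} \left(-3\right) = -2 - \frac{3}{7} = - \frac{17}{7}$)
$y{\left(R,c \right)} = -4 + c$ ($y{\left(R,c \right)} = -4 + 1 c = -4 + c$)
$S{\left(1 \right)} y{\left(- \frac{22}{-3 - 0},5 \right)} = - \frac{17 \left(-4 + 5\right)}{7} = \left(- \frac{17}{7}\right) 1 = - \frac{17}{7}$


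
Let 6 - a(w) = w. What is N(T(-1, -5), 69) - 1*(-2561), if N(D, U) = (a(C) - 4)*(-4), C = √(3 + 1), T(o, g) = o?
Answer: 2561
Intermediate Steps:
C = 2 (C = √4 = 2)
a(w) = 6 - w
N(D, U) = 0 (N(D, U) = ((6 - 1*2) - 4)*(-4) = ((6 - 2) - 4)*(-4) = (4 - 4)*(-4) = 0*(-4) = 0)
N(T(-1, -5), 69) - 1*(-2561) = 0 - 1*(-2561) = 0 + 2561 = 2561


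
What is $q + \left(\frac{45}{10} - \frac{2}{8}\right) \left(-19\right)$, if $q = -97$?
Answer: $- \frac{711}{4} \approx -177.75$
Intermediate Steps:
$q + \left(\frac{45}{10} - \frac{2}{8}\right) \left(-19\right) = -97 + \left(\frac{45}{10} - \frac{2}{8}\right) \left(-19\right) = -97 + \left(45 \cdot \frac{1}{10} - \frac{1}{4}\right) \left(-19\right) = -97 + \left(\frac{9}{2} - \frac{1}{4}\right) \left(-19\right) = -97 + \frac{17}{4} \left(-19\right) = -97 - \frac{323}{4} = - \frac{711}{4}$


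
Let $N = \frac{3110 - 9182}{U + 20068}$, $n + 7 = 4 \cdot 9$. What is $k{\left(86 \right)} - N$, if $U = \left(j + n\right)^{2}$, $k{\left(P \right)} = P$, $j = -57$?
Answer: $\frac{449836}{5213} \approx 86.291$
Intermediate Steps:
$n = 29$ ($n = -7 + 4 \cdot 9 = -7 + 36 = 29$)
$U = 784$ ($U = \left(-57 + 29\right)^{2} = \left(-28\right)^{2} = 784$)
$N = - \frac{1518}{5213}$ ($N = \frac{3110 - 9182}{784 + 20068} = - \frac{6072}{20852} = \left(-6072\right) \frac{1}{20852} = - \frac{1518}{5213} \approx -0.29119$)
$k{\left(86 \right)} - N = 86 - - \frac{1518}{5213} = 86 + \frac{1518}{5213} = \frac{449836}{5213}$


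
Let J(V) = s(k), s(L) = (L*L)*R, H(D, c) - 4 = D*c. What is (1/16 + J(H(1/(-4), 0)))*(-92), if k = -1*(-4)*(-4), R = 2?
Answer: -188439/4 ≈ -47110.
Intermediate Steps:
k = -16 (k = 4*(-4) = -16)
H(D, c) = 4 + D*c
s(L) = 2*L² (s(L) = (L*L)*2 = L²*2 = 2*L²)
J(V) = 512 (J(V) = 2*(-16)² = 2*256 = 512)
(1/16 + J(H(1/(-4), 0)))*(-92) = (1/16 + 512)*(-92) = (8193/16)*(-92) = -188439/4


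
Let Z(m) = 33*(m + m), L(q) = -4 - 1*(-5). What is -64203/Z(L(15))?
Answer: -21401/22 ≈ -972.77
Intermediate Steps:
L(q) = 1 (L(q) = -4 + 5 = 1)
Z(m) = 66*m (Z(m) = 33*(2*m) = 66*m)
-64203/Z(L(15)) = -64203/(66*1) = -64203/66 = -64203*1/66 = -21401/22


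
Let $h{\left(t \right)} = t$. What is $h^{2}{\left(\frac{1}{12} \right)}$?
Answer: $\frac{1}{144} \approx 0.0069444$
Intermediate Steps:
$h^{2}{\left(\frac{1}{12} \right)} = \left(\frac{1}{12}\right)^{2} = \frac{1}{144}$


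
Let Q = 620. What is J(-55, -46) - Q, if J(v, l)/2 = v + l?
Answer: -822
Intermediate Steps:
J(v, l) = 2*l + 2*v (J(v, l) = 2*(v + l) = 2*(l + v) = 2*l + 2*v)
J(-55, -46) - Q = (2*(-46) + 2*(-55)) - 1*620 = (-92 - 110) - 620 = -202 - 620 = -822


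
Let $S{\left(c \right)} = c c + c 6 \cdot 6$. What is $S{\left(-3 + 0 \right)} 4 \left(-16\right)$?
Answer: $6336$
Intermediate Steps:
$S{\left(c \right)} = c^{2} + 36 c$ ($S{\left(c \right)} = c^{2} + 6 c 6 = c^{2} + 36 c$)
$S{\left(-3 + 0 \right)} 4 \left(-16\right) = \left(-3 + 0\right) \left(36 + \left(-3 + 0\right)\right) 4 \left(-16\right) = - 3 \left(36 - 3\right) 4 \left(-16\right) = \left(-3\right) 33 \cdot 4 \left(-16\right) = \left(-99\right) 4 \left(-16\right) = \left(-396\right) \left(-16\right) = 6336$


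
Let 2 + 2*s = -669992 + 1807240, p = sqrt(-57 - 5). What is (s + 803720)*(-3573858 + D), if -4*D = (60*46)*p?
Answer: -4904559009294 - 946916670*I*sqrt(62) ≈ -4.9046e+12 - 7.456e+9*I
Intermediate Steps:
p = I*sqrt(62) (p = sqrt(-62) = I*sqrt(62) ≈ 7.874*I)
s = 568623 (s = -1 + (-669992 + 1807240)/2 = -1 + (1/2)*1137248 = -1 + 568624 = 568623)
D = -690*I*sqrt(62) (D = -60*46*I*sqrt(62)/4 = -690*I*sqrt(62) ≈ -5433.1*I)
(s + 803720)*(-3573858 + D) = (568623 + 803720)*(-3573858 - 690*I*sqrt(62)) = 1372343*(-3573858 - 690*I*sqrt(62)) = -4904559009294 - 946916670*I*sqrt(62)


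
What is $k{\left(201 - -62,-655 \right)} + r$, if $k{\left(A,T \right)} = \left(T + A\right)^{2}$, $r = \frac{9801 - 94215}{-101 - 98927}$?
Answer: $\frac{7608561503}{49514} \approx 1.5366 \cdot 10^{5}$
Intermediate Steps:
$r = \frac{42207}{49514}$ ($r = - \frac{84414}{-99028} = \left(-84414\right) \left(- \frac{1}{99028}\right) = \frac{42207}{49514} \approx 0.85243$)
$k{\left(A,T \right)} = \left(A + T\right)^{2}$
$k{\left(201 - -62,-655 \right)} + r = \left(\left(201 - -62\right) - 655\right)^{2} + \frac{42207}{49514} = \left(\left(201 + 62\right) - 655\right)^{2} + \frac{42207}{49514} = \left(263 - 655\right)^{2} + \frac{42207}{49514} = \left(-392\right)^{2} + \frac{42207}{49514} = 153664 + \frac{42207}{49514} = \frac{7608561503}{49514}$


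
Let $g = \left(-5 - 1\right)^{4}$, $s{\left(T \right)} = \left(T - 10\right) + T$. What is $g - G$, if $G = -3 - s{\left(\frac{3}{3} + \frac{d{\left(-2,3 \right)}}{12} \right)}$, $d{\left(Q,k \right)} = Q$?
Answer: $\frac{3872}{3} \approx 1290.7$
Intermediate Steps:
$s{\left(T \right)} = -10 + 2 T$ ($s{\left(T \right)} = \left(-10 + T\right) + T = -10 + 2 T$)
$g = 1296$ ($g = \left(-5 - 1\right)^{4} = \left(-6\right)^{4} = 1296$)
$G = \frac{16}{3}$ ($G = -3 - \left(-10 + 2 \left(\frac{3}{3} - \frac{2}{12}\right)\right) = -3 - \left(-10 + 2 \left(3 \cdot \frac{1}{3} - \frac{1}{6}\right)\right) = -3 - \left(-10 + 2 \left(1 - \frac{1}{6}\right)\right) = -3 - \left(-10 + 2 \cdot \frac{5}{6}\right) = -3 - \left(-10 + \frac{5}{3}\right) = -3 - - \frac{25}{3} = -3 + \frac{25}{3} = \frac{16}{3} \approx 5.3333$)
$g - G = 1296 - \frac{16}{3} = \frac{3872}{3}$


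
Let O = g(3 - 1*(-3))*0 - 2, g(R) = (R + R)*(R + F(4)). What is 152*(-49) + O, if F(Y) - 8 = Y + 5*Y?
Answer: -7450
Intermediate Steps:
F(Y) = 8 + 6*Y (F(Y) = 8 + (Y + 5*Y) = 8 + 6*Y)
g(R) = 2*R*(32 + R) (g(R) = (R + R)*(R + (8 + 6*4)) = (2*R)*(R + (8 + 24)) = (2*R)*(R + 32) = (2*R)*(32 + R) = 2*R*(32 + R))
O = -2 (O = (2*(3 - 1*(-3))*(32 + (3 - 1*(-3))))*0 - 2 = (2*(3 + 3)*(32 + (3 + 3)))*0 - 2 = (2*6*(32 + 6))*0 - 2 = (2*6*38)*0 - 2 = 456*0 - 2 = 0 - 2 = -2)
152*(-49) + O = 152*(-49) - 2 = -7448 - 2 = -7450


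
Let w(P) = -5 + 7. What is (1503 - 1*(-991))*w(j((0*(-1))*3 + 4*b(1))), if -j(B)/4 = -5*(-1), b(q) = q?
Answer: 4988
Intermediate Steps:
j(B) = -20 (j(B) = -(-20)*(-1) = -4*5 = -20)
w(P) = 2
(1503 - 1*(-991))*w(j((0*(-1))*3 + 4*b(1))) = (1503 - 1*(-991))*2 = (1503 + 991)*2 = 2494*2 = 4988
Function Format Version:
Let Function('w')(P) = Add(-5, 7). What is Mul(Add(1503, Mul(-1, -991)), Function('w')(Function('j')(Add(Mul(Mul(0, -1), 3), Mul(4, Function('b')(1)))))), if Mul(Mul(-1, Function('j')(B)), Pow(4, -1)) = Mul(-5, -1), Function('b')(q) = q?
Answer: 4988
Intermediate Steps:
Function('j')(B) = -20 (Function('j')(B) = Mul(-4, Mul(-5, -1)) = Mul(-4, 5) = -20)
Function('w')(P) = 2
Mul(Add(1503, Mul(-1, -991)), Function('w')(Function('j')(Add(Mul(Mul(0, -1), 3), Mul(4, Function('b')(1)))))) = Mul(Add(1503, Mul(-1, -991)), 2) = Mul(Add(1503, 991), 2) = Mul(2494, 2) = 4988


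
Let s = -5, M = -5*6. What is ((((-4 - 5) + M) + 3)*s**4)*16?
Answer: -360000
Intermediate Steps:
M = -30
((((-4 - 5) + M) + 3)*s**4)*16 = ((((-4 - 5) - 30) + 3)*(-5)**4)*16 = (((-9 - 30) + 3)*625)*16 = ((-39 + 3)*625)*16 = -36*625*16 = -22500*16 = -360000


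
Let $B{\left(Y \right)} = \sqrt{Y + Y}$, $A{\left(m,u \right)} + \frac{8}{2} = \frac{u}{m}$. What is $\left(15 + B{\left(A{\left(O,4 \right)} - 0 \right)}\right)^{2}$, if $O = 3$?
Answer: $\frac{659}{3} + 40 i \sqrt{3} \approx 219.67 + 69.282 i$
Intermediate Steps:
$A{\left(m,u \right)} = -4 + \frac{u}{m}$
$B{\left(Y \right)} = \sqrt{2} \sqrt{Y}$ ($B{\left(Y \right)} = \sqrt{2 Y} = \sqrt{2} \sqrt{Y}$)
$\left(15 + B{\left(A{\left(O,4 \right)} - 0 \right)}\right)^{2} = \left(15 + \sqrt{2} \sqrt{\left(-4 + \frac{4}{3}\right) - 0}\right)^{2} = \left(15 + \sqrt{2} \sqrt{\left(-4 + 4 \cdot \frac{1}{3}\right) + 0}\right)^{2} = \left(15 + \sqrt{2} \sqrt{\left(-4 + \frac{4}{3}\right) + 0}\right)^{2} = \left(15 + \sqrt{2} \sqrt{- \frac{8}{3} + 0}\right)^{2} = \left(15 + \sqrt{2} \sqrt{- \frac{8}{3}}\right)^{2} = \left(15 + \sqrt{2} \frac{2 i \sqrt{6}}{3}\right)^{2} = \left(15 + \frac{4 i \sqrt{3}}{3}\right)^{2}$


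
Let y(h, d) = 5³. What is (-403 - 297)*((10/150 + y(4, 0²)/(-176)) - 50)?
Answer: 4679465/132 ≈ 35451.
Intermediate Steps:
y(h, d) = 125
(-403 - 297)*((10/150 + y(4, 0²)/(-176)) - 50) = (-403 - 297)*((10/150 + 125/(-176)) - 50) = -700*((10*(1/150) + 125*(-1/176)) - 50) = -700*((1/15 - 125/176) - 50) = -700*(-1699/2640 - 50) = -700*(-133699/2640) = 4679465/132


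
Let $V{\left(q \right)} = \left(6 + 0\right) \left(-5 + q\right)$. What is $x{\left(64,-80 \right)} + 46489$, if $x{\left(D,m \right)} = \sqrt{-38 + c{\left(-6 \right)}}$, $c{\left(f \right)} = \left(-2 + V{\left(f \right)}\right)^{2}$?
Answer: $46489 + \sqrt{4586} \approx 46557.0$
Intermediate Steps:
$V{\left(q \right)} = -30 + 6 q$ ($V{\left(q \right)} = 6 \left(-5 + q\right) = -30 + 6 q$)
$c{\left(f \right)} = \left(-32 + 6 f\right)^{2}$ ($c{\left(f \right)} = \left(-2 + \left(-30 + 6 f\right)\right)^{2} = \left(-32 + 6 f\right)^{2}$)
$x{\left(D,m \right)} = \sqrt{4586}$ ($x{\left(D,m \right)} = \sqrt{-38 + 4 \left(-16 + 3 \left(-6\right)\right)^{2}} = \sqrt{-38 + 4 \left(-16 - 18\right)^{2}} = \sqrt{-38 + 4 \left(-34\right)^{2}} = \sqrt{-38 + 4 \cdot 1156} = \sqrt{-38 + 4624} = \sqrt{4586}$)
$x{\left(64,-80 \right)} + 46489 = \sqrt{4586} + 46489 = 46489 + \sqrt{4586}$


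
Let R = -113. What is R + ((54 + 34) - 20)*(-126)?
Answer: -8681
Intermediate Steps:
R + ((54 + 34) - 20)*(-126) = -113 + ((54 + 34) - 20)*(-126) = -113 + (88 - 20)*(-126) = -113 + 68*(-126) = -113 - 8568 = -8681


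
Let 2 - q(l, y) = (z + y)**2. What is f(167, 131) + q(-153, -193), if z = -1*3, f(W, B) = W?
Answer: -38247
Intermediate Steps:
z = -3
q(l, y) = 2 - (-3 + y)**2
f(167, 131) + q(-153, -193) = 167 + (2 - (-3 - 193)**2) = 167 + (2 - 1*(-196)**2) = 167 + (2 - 1*38416) = 167 + (2 - 38416) = 167 - 38414 = -38247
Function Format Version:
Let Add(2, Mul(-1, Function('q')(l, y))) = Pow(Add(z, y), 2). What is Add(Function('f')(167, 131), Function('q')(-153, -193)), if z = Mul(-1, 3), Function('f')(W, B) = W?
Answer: -38247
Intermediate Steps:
z = -3
Function('q')(l, y) = Add(2, Mul(-1, Pow(Add(-3, y), 2)))
Add(Function('f')(167, 131), Function('q')(-153, -193)) = Add(167, Add(2, Mul(-1, Pow(Add(-3, -193), 2)))) = Add(167, Add(2, Mul(-1, Pow(-196, 2)))) = Add(167, Add(2, Mul(-1, 38416))) = Add(167, Add(2, -38416)) = Add(167, -38414) = -38247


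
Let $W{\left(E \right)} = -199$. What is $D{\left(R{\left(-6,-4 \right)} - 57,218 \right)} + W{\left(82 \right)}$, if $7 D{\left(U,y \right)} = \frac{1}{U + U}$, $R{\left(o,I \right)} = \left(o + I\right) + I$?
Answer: $- \frac{197807}{994} \approx -199.0$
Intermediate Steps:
$R{\left(o,I \right)} = o + 2 I$ ($R{\left(o,I \right)} = \left(I + o\right) + I = o + 2 I$)
$D{\left(U,y \right)} = \frac{1}{14 U}$ ($D{\left(U,y \right)} = \frac{1}{7 \left(U + U\right)} = \frac{1}{7 \cdot 2 U} = \frac{\frac{1}{2} \frac{1}{U}}{7} = \frac{1}{14 U}$)
$D{\left(R{\left(-6,-4 \right)} - 57,218 \right)} + W{\left(82 \right)} = \frac{1}{14 \left(\left(-6 + 2 \left(-4\right)\right) - 57\right)} - 199 = \frac{1}{14 \left(\left(-6 - 8\right) - 57\right)} - 199 = \frac{1}{14 \left(-14 - 57\right)} - 199 = \frac{1}{14 \left(-71\right)} - 199 = \frac{1}{14} \left(- \frac{1}{71}\right) - 199 = - \frac{1}{994} - 199 = - \frac{197807}{994}$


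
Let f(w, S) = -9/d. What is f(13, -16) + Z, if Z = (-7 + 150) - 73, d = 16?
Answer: 1111/16 ≈ 69.438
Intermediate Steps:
f(w, S) = -9/16
Z = 70 (Z = 143 - 73 = 70)
f(13, -16) + Z = -9/16 + 70 = 1111/16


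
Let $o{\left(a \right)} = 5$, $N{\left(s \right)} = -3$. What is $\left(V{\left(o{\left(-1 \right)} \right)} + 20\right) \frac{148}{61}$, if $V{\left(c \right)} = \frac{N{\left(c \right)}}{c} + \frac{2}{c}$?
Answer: $\frac{14652}{305} \approx 48.039$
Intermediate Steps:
$V{\left(c \right)} = - \frac{1}{c}$ ($V{\left(c \right)} = - \frac{3}{c} + \frac{2}{c} = - \frac{1}{c}$)
$\left(V{\left(o{\left(-1 \right)} \right)} + 20\right) \frac{148}{61} = \left(- \frac{1}{5} + 20\right) \frac{148}{61} = \frac{99}{5} \cdot \frac{148}{61} = \frac{14652}{305}$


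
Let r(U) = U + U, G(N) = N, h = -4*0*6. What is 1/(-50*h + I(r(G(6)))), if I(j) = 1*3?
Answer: ⅓ ≈ 0.33333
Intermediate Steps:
h = 0 (h = 0*6 = 0)
r(U) = 2*U
I(j) = 3
1/(-50*h + I(r(G(6)))) = 1/(-50*0 + 3) = 1/(0 + 3) = 1/3 = ⅓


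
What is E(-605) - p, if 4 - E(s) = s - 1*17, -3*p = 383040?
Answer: 128306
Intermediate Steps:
p = -127680 (p = -⅓*383040 = -127680)
E(s) = 21 - s (E(s) = 4 - (s - 1*17) = 4 - (s - 17) = 4 - (-17 + s) = 4 + (17 - s) = 21 - s)
E(-605) - p = (21 - 1*(-605)) - 1*(-127680) = (21 + 605) + 127680 = 626 + 127680 = 128306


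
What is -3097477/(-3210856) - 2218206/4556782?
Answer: 3496093697339/7315585412696 ≈ 0.47790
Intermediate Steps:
-3097477/(-3210856) - 2218206/4556782 = -3097477*(-1/3210856) - 2218206*1/4556782 = 3097477/3210856 - 1109103/2278391 = 3496093697339/7315585412696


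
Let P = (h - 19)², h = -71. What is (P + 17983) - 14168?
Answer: 11915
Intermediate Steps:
P = 8100 (P = (-71 - 19)² = (-90)² = 8100)
(P + 17983) - 14168 = (8100 + 17983) - 14168 = 26083 - 14168 = 11915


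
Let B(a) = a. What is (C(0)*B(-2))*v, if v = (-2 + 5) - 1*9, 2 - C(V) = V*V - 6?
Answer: 96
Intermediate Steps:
C(V) = 8 - V**2 (C(V) = 2 - (V*V - 6) = 2 - (V**2 - 6) = 2 - (-6 + V**2) = 2 + (6 - V**2) = 8 - V**2)
v = -6 (v = 3 - 9 = -6)
(C(0)*B(-2))*v = ((8 - 1*0**2)*(-2))*(-6) = ((8 - 1*0)*(-2))*(-6) = ((8 + 0)*(-2))*(-6) = (8*(-2))*(-6) = -16*(-6) = 96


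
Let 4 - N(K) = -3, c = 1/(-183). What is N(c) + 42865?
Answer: 42872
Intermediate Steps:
c = -1/183 ≈ -0.0054645
N(K) = 7 (N(K) = 4 - 1*(-3) = 4 + 3 = 7)
N(c) + 42865 = 7 + 42865 = 42872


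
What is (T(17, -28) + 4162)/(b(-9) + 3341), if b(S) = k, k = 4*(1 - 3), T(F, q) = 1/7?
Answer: 29135/23331 ≈ 1.2488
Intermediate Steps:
T(F, q) = 1/7
k = -8 (k = 4*(-2) = -8)
b(S) = -8
(T(17, -28) + 4162)/(b(-9) + 3341) = (1/7 + 4162)/(-8 + 3341) = (29135/7)/3333 = (29135/7)*(1/3333) = 29135/23331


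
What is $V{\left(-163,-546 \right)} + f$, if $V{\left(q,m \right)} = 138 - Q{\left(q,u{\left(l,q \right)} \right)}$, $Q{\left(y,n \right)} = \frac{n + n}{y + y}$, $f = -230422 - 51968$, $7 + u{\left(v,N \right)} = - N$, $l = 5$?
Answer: $- \frac{46006920}{163} \approx -2.8225 \cdot 10^{5}$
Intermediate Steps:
$u{\left(v,N \right)} = -7 - N$
$f = -282390$ ($f = -230422 - 51968 = -282390$)
$Q{\left(y,n \right)} = \frac{n}{y}$ ($Q{\left(y,n \right)} = \frac{2 n}{2 y} = 2 n \frac{1}{2 y} = \frac{n}{y}$)
$V{\left(q,m \right)} = 138 - \frac{-7 - q}{q}$
$V{\left(-163,-546 \right)} + f = \left(139 + \frac{7}{-163}\right) - 282390 = \left(139 + 7 \left(- \frac{1}{163}\right)\right) - 282390 = \left(139 - \frac{7}{163}\right) - 282390 = \frac{22650}{163} - 282390 = - \frac{46006920}{163}$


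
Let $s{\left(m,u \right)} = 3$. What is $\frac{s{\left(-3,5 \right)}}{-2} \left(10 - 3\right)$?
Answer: $- \frac{21}{2} \approx -10.5$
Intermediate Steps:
$\frac{s{\left(-3,5 \right)}}{-2} \left(10 - 3\right) = \frac{1}{-2} \cdot 3 \left(10 - 3\right) = \left(- \frac{1}{2}\right) 3 \left(10 - 3\right) = \left(- \frac{3}{2}\right) 7 = - \frac{21}{2}$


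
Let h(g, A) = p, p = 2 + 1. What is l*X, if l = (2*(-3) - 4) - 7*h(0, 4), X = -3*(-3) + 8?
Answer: -527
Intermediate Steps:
X = 17 (X = 9 + 8 = 17)
p = 3
h(g, A) = 3
l = -31 (l = (2*(-3) - 4) - 7*3 = (-6 - 4) - 21 = -10 - 21 = -31)
l*X = -31*17 = -527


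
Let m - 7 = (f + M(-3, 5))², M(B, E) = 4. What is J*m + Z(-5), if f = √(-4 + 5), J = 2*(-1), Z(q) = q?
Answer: -69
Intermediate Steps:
J = -2
f = 1 (f = √1 = 1)
m = 32 (m = 7 + (1 + 4)² = 7 + 5² = 7 + 25 = 32)
J*m + Z(-5) = -2*32 - 5 = -64 - 5 = -69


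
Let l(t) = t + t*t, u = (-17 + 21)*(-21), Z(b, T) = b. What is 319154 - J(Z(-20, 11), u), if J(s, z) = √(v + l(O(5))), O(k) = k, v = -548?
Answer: 319154 - I*√518 ≈ 3.1915e+5 - 22.76*I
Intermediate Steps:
u = -84 (u = 4*(-21) = -84)
l(t) = t + t²
J(s, z) = I*√518 (J(s, z) = √(-548 + 5*(1 + 5)) = √(-548 + 5*6) = √(-548 + 30) = √(-518) = I*√518)
319154 - J(Z(-20, 11), u) = 319154 - I*√518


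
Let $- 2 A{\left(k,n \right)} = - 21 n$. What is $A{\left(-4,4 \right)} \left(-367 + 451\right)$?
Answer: $3528$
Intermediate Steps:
$A{\left(k,n \right)} = \frac{21 n}{2}$ ($A{\left(k,n \right)} = - \frac{\left(-21\right) n}{2} = \frac{21 n}{2}$)
$A{\left(-4,4 \right)} \left(-367 + 451\right) = \frac{21}{2} \cdot 4 \left(-367 + 451\right) = 42 \cdot 84 = 3528$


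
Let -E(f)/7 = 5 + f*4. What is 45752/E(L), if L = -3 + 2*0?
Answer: 6536/7 ≈ 933.71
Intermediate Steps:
L = -3 (L = -3 + 0 = -3)
E(f) = -35 - 28*f (E(f) = -7*(5 + f*4) = -7*(5 + 4*f) = -35 - 28*f)
45752/E(L) = 45752/(-35 - 28*(-3)) = 45752/(-35 + 84) = 45752/49 = 45752*(1/49) = 6536/7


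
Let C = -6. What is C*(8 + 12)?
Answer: -120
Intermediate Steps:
C*(8 + 12) = -6*(8 + 12) = -6*20 = -120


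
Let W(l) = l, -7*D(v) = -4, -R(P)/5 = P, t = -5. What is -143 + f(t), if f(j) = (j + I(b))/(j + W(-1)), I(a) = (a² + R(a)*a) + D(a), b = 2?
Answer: -5863/42 ≈ -139.60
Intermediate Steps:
R(P) = -5*P
D(v) = 4/7 (D(v) = -⅐*(-4) = 4/7)
I(a) = 4/7 - 4*a² (I(a) = (a² + (-5*a)*a) + 4/7 = (a² - 5*a²) + 4/7 = -4*a² + 4/7 = 4/7 - 4*a²)
f(j) = (-108/7 + j)/(-1 + j) (f(j) = (j + (4/7 - 4*2²))/(j - 1) = (j + (4/7 - 4*4))/(-1 + j) = (j + (4/7 - 16))/(-1 + j) = (j - 108/7)/(-1 + j) = (-108/7 + j)/(-1 + j))
-143 + f(t) = -143 + (-108/7 - 5)/(-1 - 5) = -143 - 143/7/(-6) = -143 - ⅙*(-143/7) = -143 + 143/42 = -5863/42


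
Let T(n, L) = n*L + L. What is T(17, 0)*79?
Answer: 0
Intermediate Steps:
T(n, L) = L + L*n (T(n, L) = L*n + L = L + L*n)
T(17, 0)*79 = (0*(1 + 17))*79 = (0*18)*79 = 0*79 = 0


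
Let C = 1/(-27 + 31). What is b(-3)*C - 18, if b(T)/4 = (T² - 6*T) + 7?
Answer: 16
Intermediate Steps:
C = ¼ (C = 1/4 = ¼ ≈ 0.25000)
b(T) = 28 - 24*T + 4*T² (b(T) = 4*((T² - 6*T) + 7) = 4*(7 + T² - 6*T) = 28 - 24*T + 4*T²)
b(-3)*C - 18 = (28 - 24*(-3) + 4*(-3)²)*(¼) - 18 = (28 + 72 + 4*9)*(¼) - 18 = (28 + 72 + 36)*(¼) - 18 = 136*(¼) - 18 = 34 - 18 = 16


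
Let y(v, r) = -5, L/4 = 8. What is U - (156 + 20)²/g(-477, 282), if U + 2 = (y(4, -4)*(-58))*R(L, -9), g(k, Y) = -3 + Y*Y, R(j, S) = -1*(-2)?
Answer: 45932162/79521 ≈ 577.61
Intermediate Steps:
L = 32 (L = 4*8 = 32)
R(j, S) = 2
g(k, Y) = -3 + Y²
U = 578 (U = -2 - 5*(-58)*2 = -2 + 290*2 = -2 + 580 = 578)
U - (156 + 20)²/g(-477, 282) = 578 - (156 + 20)²/(-3 + 282²) = 578 - 176²/(-3 + 79524) = 578 - 30976/79521 = 45932162/79521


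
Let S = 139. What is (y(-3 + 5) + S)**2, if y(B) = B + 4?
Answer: 21025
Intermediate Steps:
y(B) = 4 + B
(y(-3 + 5) + S)**2 = ((4 + (-3 + 5)) + 139)**2 = ((4 + 2) + 139)**2 = (6 + 139)**2 = 145**2 = 21025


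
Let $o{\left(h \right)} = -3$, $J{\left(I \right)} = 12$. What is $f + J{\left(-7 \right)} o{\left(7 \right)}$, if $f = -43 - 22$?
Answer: $-101$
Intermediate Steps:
$f = -65$ ($f = -43 - 22 = -65$)
$f + J{\left(-7 \right)} o{\left(7 \right)} = -65 + 12 \left(-3\right) = -65 - 36 = -101$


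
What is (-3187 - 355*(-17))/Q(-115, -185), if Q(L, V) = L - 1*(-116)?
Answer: 2848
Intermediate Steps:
Q(L, V) = 116 + L (Q(L, V) = L + 116 = 116 + L)
(-3187 - 355*(-17))/Q(-115, -185) = (-3187 - 355*(-17))/(116 - 115) = (-3187 - 1*(-6035))/1 = (-3187 + 6035)*1 = 2848*1 = 2848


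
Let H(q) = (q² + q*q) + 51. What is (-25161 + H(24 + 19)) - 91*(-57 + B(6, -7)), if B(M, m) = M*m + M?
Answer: -12949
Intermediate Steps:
H(q) = 51 + 2*q² (H(q) = (q² + q²) + 51 = 2*q² + 51 = 51 + 2*q²)
B(M, m) = M + M*m
(-25161 + H(24 + 19)) - 91*(-57 + B(6, -7)) = (-25161 + (51 + 2*(24 + 19)²)) - 91*(-57 + 6*(1 - 7)) = (-25161 + (51 + 2*43²)) - 91*(-57 + 6*(-6)) = (-25161 + (51 + 2*1849)) - 91*(-57 - 36) = (-25161 + (51 + 3698)) - 91*(-93) = (-25161 + 3749) + 8463 = -21412 + 8463 = -12949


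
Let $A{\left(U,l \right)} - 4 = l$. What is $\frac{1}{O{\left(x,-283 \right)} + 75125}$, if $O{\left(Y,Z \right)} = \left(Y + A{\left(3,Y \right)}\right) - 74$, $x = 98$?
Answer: $\frac{1}{75251} \approx 1.3289 \cdot 10^{-5}$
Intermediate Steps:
$A{\left(U,l \right)} = 4 + l$
$O{\left(Y,Z \right)} = -70 + 2 Y$ ($O{\left(Y,Z \right)} = \left(Y + \left(4 + Y\right)\right) - 74 = \left(4 + 2 Y\right) - 74 = -70 + 2 Y$)
$\frac{1}{O{\left(x,-283 \right)} + 75125} = \frac{1}{\left(-70 + 2 \cdot 98\right) + 75125} = \frac{1}{\left(-70 + 196\right) + 75125} = \frac{1}{126 + 75125} = \frac{1}{75251}$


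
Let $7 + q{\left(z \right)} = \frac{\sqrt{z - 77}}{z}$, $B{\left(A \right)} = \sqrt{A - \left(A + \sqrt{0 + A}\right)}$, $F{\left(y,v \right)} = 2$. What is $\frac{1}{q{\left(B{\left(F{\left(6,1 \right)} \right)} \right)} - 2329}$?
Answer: $- \frac{2}{4672 + i 2^{\frac{3}{4}} \sqrt{-77 + i \sqrt[4]{2}}} \approx -0.00042944 + 1.0508 \cdot 10^{-8} i$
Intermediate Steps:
$B{\left(A \right)} = \sqrt{- \sqrt{A}}$ ($B{\left(A \right)} = \sqrt{A - \left(A + \sqrt{A}\right)} = \sqrt{- \sqrt{A}}$)
$q{\left(z \right)} = -7 + \frac{\sqrt{-77 + z}}{z}$ ($q{\left(z \right)} = -7 + \frac{\sqrt{z - 77}}{z} = -7 + \frac{\sqrt{-77 + z}}{z}$)
$\frac{1}{q{\left(B{\left(F{\left(6,1 \right)} \right)} \right)} - 2329} = \frac{1}{\left(-7 + \frac{\sqrt{-77 + \sqrt{- \sqrt{2}}}}{\sqrt{- \sqrt{2}}}\right) - 2329} = \frac{1}{\left(-7 + \frac{\sqrt{-77 + i \sqrt[4]{2}}}{i \sqrt[4]{2}}\right) - 2329} = \frac{1}{\left(-7 + - \frac{i 2^{\frac{3}{4}}}{2} \sqrt{-77 + i \sqrt[4]{2}}\right) - 2329} = \frac{1}{\left(-7 - \frac{i 2^{\frac{3}{4}} \sqrt{-77 + i \sqrt[4]{2}}}{2}\right) - 2329} = \frac{1}{-2336 - \frac{i 2^{\frac{3}{4}} \sqrt{-77 + i \sqrt[4]{2}}}{2}}$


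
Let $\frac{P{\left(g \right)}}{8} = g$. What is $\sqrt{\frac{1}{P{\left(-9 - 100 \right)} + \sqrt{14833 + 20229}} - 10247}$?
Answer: $\frac{\sqrt{-8935385 + 10247 \sqrt{35062}}}{\sqrt{872 - \sqrt{35062}}} \approx 101.23 i$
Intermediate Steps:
$P{\left(g \right)} = 8 g$
$\sqrt{\frac{1}{P{\left(-9 - 100 \right)} + \sqrt{14833 + 20229}} - 10247} = \sqrt{\frac{1}{8 \left(-9 - 100\right) + \sqrt{14833 + 20229}} - 10247} = \sqrt{\frac{1}{8 \left(-109\right) + \sqrt{35062}} - 10247} = \sqrt{\frac{1}{-872 + \sqrt{35062}} - 10247} = \sqrt{-10247 + \frac{1}{-872 + \sqrt{35062}}}$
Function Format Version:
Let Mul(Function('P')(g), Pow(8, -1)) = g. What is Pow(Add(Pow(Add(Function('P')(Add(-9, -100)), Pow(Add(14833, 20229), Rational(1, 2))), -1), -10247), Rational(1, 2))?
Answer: Mul(Pow(Add(-8935385, Mul(10247, Pow(35062, Rational(1, 2)))), Rational(1, 2)), Pow(Add(872, Mul(-1, Pow(35062, Rational(1, 2)))), Rational(-1, 2))) ≈ Mul(101.23, I)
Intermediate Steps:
Function('P')(g) = Mul(8, g)
Pow(Add(Pow(Add(Function('P')(Add(-9, -100)), Pow(Add(14833, 20229), Rational(1, 2))), -1), -10247), Rational(1, 2)) = Pow(Add(Pow(Add(Mul(8, Add(-9, -100)), Pow(Add(14833, 20229), Rational(1, 2))), -1), -10247), Rational(1, 2)) = Pow(Add(Pow(Add(Mul(8, -109), Pow(35062, Rational(1, 2))), -1), -10247), Rational(1, 2)) = Pow(Add(Pow(Add(-872, Pow(35062, Rational(1, 2))), -1), -10247), Rational(1, 2)) = Pow(Add(-10247, Pow(Add(-872, Pow(35062, Rational(1, 2))), -1)), Rational(1, 2))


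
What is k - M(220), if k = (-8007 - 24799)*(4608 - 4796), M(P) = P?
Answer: 6167308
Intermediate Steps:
k = 6167528 (k = -32806*(-188) = 6167528)
k - M(220) = 6167528 - 1*220 = 6167528 - 220 = 6167308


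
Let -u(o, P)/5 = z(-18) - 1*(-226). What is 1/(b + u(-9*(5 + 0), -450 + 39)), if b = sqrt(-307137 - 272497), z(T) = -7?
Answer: -1095/1778659 - I*sqrt(579634)/1778659 ≈ -0.00061563 - 0.00042804*I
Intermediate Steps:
b = I*sqrt(579634) (b = sqrt(-579634) = I*sqrt(579634) ≈ 761.34*I)
u(o, P) = -1095 (u(o, P) = -5*(-7 - 1*(-226)) = -5*(-7 + 226) = -5*219 = -1095)
1/(b + u(-9*(5 + 0), -450 + 39)) = 1/(I*sqrt(579634) - 1095) = 1/(-1095 + I*sqrt(579634))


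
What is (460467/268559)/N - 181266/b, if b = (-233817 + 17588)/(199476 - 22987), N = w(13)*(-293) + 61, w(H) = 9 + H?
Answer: 54857322375282947967/370778508010235 ≈ 1.4795e+5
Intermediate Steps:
N = -6385 (N = (9 + 13)*(-293) + 61 = 22*(-293) + 61 = -6446 + 61 = -6385)
b = -216229/176489 ≈ -1.2252
(460467/268559)/N - 181266/b = (460467/268559)/(-6385) - 181266/(-216229/176489) = (460467*(1/268559))*(-1/6385) - 181266*(-176489/216229) = (460467/268559)*(-1/6385) + 31991455074/216229 = -460467/1714749215 + 31991455074/216229 = 54857322375282947967/370778508010235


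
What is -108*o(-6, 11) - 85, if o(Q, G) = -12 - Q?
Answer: 563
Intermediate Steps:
-108*o(-6, 11) - 85 = -108*(-12 - 1*(-6)) - 85 = -108*(-12 + 6) - 85 = -108*(-6) - 85 = 648 - 85 = 563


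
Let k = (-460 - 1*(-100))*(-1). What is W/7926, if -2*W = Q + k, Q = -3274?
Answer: 1457/7926 ≈ 0.18383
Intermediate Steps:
k = 360 (k = (-460 + 100)*(-1) = -360*(-1) = 360)
W = 1457 (W = -(-3274 + 360)/2 = -½*(-2914) = 1457)
W/7926 = 1457/7926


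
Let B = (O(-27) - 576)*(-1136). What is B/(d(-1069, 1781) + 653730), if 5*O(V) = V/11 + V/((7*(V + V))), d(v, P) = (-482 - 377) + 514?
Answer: 252127816/251553225 ≈ 1.0023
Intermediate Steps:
d(v, P) = -345 (d(v, P) = -859 + 514 = -345)
O(V) = 1/70 + V/55 (O(V) = (V/11 + V/((7*(V + V))))/5 = (V*(1/11) + V/((7*(2*V))))/5 = (V/11 + V/((14*V)))/5 = (V/11 + V*(1/(14*V)))/5 = (V/11 + 1/14)/5 = (1/14 + V/11)/5 = 1/70 + V/55)
B = 252127816/385 (B = ((1/70 + (1/55)*(-27)) - 576)*(-1136) = ((1/70 - 27/55) - 576)*(-1136) = (-367/770 - 576)*(-1136) = -443887/770*(-1136) = 252127816/385 ≈ 6.5488e+5)
B/(d(-1069, 1781) + 653730) = 252127816/(385*(-345 + 653730)) = (252127816/385)/653385 = (252127816/385)*(1/653385) = 252127816/251553225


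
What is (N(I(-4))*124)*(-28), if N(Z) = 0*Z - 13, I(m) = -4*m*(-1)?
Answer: 45136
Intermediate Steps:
I(m) = 4*m
N(Z) = -13 (N(Z) = 0 - 13 = -13)
(N(I(-4))*124)*(-28) = -13*124*(-28) = -1612*(-28) = 45136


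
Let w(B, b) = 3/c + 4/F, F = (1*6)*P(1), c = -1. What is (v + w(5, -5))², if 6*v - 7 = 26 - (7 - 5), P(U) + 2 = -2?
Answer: 4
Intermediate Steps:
P(U) = -4 (P(U) = -2 - 2 = -4)
F = -24 (F = (1*6)*(-4) = 6*(-4) = -24)
w(B, b) = -19/6 (w(B, b) = 3/(-1) + 4/(-24) = 3*(-1) + 4*(-1/24) = -3 - ⅙ = -19/6)
v = 31/6 (v = 7/6 + (26 - (7 - 5))/6 = 7/6 + (26 - 1*2)/6 = 7/6 + (26 - 2)/6 = 7/6 + (⅙)*24 = 7/6 + 4 = 31/6 ≈ 5.1667)
(v + w(5, -5))² = (31/6 - 19/6)² = 2² = 4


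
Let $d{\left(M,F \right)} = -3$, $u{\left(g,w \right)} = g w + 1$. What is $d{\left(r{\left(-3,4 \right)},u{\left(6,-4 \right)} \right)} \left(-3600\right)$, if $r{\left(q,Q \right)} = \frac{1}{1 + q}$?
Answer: $10800$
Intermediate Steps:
$u{\left(g,w \right)} = 1 + g w$
$d{\left(r{\left(-3,4 \right)},u{\left(6,-4 \right)} \right)} \left(-3600\right) = \left(-3\right) \left(-3600\right) = 10800$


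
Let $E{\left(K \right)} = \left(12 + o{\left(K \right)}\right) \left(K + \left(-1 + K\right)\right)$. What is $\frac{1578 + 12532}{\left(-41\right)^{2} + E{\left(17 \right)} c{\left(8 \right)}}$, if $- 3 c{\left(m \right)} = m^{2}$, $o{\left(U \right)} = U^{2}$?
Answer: $- \frac{14110}{210223} \approx -0.067119$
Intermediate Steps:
$E{\left(K \right)} = \left(-1 + 2 K\right) \left(12 + K^{2}\right)$ ($E{\left(K \right)} = \left(12 + K^{2}\right) \left(K + \left(-1 + K\right)\right) = \left(12 + K^{2}\right) \left(-1 + 2 K\right) = \left(-1 + 2 K\right) \left(12 + K^{2}\right)$)
$c{\left(m \right)} = - \frac{m^{2}}{3}$
$\frac{1578 + 12532}{\left(-41\right)^{2} + E{\left(17 \right)} c{\left(8 \right)}} = \frac{1578 + 12532}{\left(-41\right)^{2} + \left(-12 - 17^{2} + 2 \cdot 17^{3} + 24 \cdot 17\right) \left(- \frac{8^{2}}{3}\right)} = \frac{14110}{1681 + \left(-12 - 289 + 2 \cdot 4913 + 408\right) \left(\left(- \frac{1}{3}\right) 64\right)} = \frac{14110}{1681 + \left(-12 - 289 + 9826 + 408\right) \left(- \frac{64}{3}\right)} = \frac{14110}{1681 + 9933 \left(- \frac{64}{3}\right)} = \frac{14110}{1681 - 211904} = \frac{14110}{-210223} = 14110 \left(- \frac{1}{210223}\right) = - \frac{14110}{210223}$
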